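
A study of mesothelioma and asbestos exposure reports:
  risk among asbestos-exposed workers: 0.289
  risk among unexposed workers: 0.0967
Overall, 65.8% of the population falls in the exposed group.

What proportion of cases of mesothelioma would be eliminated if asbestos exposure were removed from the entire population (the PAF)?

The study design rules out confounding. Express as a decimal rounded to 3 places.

Let p₁ = 0.289, p₀ = 0.0967.
Overall risk P(Y=1) = π·p₁ + (1−π)·p₀ = 0.658×0.289 + 0.342×0.0967 = 0.22323.
Under exogeneity, PAF = [P(Y=1) − p₀] / P(Y=1).
PAF = (0.22323 − 0.0967) / 0.22323 ≈ 0.5668

PAF ≈ 0.567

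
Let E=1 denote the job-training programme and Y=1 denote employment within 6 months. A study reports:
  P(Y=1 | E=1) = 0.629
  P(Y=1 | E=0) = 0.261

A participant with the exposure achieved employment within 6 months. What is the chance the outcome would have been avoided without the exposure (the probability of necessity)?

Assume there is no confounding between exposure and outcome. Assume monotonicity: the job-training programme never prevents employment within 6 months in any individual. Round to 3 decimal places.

Let p₁ = 0.629, p₀ = 0.261.
Under exogeneity and monotonicity, PN = (p₁ − p₀) / p₁.
PN = (0.629 − 0.261) / 0.629 = 0.368 / 0.629 ≈ 0.5851

PN ≈ 0.585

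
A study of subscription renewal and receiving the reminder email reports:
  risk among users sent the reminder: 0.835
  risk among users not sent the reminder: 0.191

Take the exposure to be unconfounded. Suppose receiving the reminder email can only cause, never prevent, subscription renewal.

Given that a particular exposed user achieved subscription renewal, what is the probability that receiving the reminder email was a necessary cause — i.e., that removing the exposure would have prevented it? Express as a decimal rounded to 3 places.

PN ≈ 0.771

Let p₁ = 0.835, p₀ = 0.191.
Under exogeneity and monotonicity, PN = (p₁ − p₀) / p₁.
PN = (0.835 − 0.191) / 0.835 = 0.644 / 0.835 ≈ 0.7713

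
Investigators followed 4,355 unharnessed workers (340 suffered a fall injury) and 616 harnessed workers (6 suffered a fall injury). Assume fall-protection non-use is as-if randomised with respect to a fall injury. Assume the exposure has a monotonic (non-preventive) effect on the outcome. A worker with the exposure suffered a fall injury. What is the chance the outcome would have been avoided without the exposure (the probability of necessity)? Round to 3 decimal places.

PN ≈ 0.875

p₁ = P(outcome | exposed) = 340/4355 = 0.078071
p₀ = P(outcome | unexposed) = 6/616 = 0.0097403
Under exogeneity and monotonicity, PN = (p₁ − p₀) / p₁.
PN = (0.078071 − 0.0097403) / 0.078071 = 0.068331 / 0.078071 ≈ 0.8752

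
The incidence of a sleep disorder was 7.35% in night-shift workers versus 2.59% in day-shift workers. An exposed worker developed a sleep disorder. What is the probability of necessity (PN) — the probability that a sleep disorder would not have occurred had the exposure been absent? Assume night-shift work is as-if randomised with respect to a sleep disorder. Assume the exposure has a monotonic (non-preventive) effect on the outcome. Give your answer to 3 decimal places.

PN ≈ 0.648

p₁ = 0.0735, p₀ = 0.0259.
Under exogeneity and monotonicity, PN = (p₁ − p₀) / p₁.
PN = (0.0735 − 0.0259) / 0.0735 = 0.0476 / 0.0735 ≈ 0.6476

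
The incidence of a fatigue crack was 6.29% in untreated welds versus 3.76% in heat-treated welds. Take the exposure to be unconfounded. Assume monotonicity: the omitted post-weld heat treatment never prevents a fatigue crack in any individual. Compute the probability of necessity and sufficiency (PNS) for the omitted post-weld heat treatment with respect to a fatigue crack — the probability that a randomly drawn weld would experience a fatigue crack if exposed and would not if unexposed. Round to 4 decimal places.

p₁ = 0.0629, p₀ = 0.0376.
Under exogeneity and monotonicity, PNS = p₁ − p₀.
PNS = 0.0629 − 0.0376 = 0.0253

PNS ≈ 0.0253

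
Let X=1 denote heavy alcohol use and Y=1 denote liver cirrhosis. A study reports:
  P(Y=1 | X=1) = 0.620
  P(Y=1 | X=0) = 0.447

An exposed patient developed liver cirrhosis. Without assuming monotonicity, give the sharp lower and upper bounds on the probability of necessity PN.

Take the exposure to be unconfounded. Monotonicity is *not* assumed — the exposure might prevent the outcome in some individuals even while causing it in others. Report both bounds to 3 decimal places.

Let p₁ = 0.62, p₀ = 0.447.
Under exogeneity alone the bounds on PN are max{0,(p₁−p₀)/p₁} ≤ PN ≤ min{1,(1−p₀)/p₁}.
  lower = (p₁ − p₀)/p₁ = 0.173 / 0.62 ≈ 0.2790
  upper = min{1, (1 − p₀)/p₁} = 0.553 / 0.62 ≈ 0.8919

0.279 ≤ PN ≤ 0.892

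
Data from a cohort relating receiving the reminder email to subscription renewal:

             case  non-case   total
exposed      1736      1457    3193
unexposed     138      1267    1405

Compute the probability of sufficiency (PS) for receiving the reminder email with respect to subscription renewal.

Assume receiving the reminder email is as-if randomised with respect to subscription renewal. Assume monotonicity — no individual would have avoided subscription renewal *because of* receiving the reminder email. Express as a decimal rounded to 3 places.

p₁ = P(outcome | exposed) = 1736/3193 = 0.54369
p₀ = P(outcome | unexposed) = 138/1405 = 0.098221
Under exogeneity and monotonicity, PS = (p₁ − p₀)/(1 − p₀).
PS = (0.54369 − 0.098221) / 0.90178 ≈ 0.4940

PS ≈ 0.494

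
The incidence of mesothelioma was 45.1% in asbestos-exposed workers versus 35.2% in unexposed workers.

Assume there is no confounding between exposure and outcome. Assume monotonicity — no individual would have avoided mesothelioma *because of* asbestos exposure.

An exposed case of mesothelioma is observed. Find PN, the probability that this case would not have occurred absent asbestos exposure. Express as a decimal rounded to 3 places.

PN ≈ 0.220

p₁ = 0.451, p₀ = 0.352.
Under exogeneity and monotonicity, PN = (p₁ − p₀) / p₁.
PN = (0.451 − 0.352) / 0.451 = 0.099 / 0.451 ≈ 0.2195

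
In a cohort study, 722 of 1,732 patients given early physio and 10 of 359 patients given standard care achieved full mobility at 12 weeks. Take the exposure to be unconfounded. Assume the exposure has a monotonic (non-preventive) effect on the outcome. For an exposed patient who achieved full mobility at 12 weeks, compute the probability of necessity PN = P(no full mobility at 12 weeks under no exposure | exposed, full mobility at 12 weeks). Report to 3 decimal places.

p₁ = P(outcome | exposed) = 722/1732 = 0.41686
p₀ = P(outcome | unexposed) = 10/359 = 0.027855
Under exogeneity and monotonicity, PN = (p₁ − p₀) / p₁.
PN = (0.41686 − 0.027855) / 0.41686 = 0.389 / 0.41686 ≈ 0.9332

PN ≈ 0.933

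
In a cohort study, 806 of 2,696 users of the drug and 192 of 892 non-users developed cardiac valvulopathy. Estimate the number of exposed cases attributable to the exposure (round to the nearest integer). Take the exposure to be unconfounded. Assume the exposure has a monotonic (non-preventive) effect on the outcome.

p₁ = P(outcome | exposed) = 806/2696 = 0.29896
p₀ = P(outcome | unexposed) = 192/892 = 0.21525
PN = (p₁ − p₀)/p₁ = (0.29896 − 0.21525) / 0.29896 ≈ 0.28002.
Attributable cases ≈ PN × (exposed cases) = 0.28002 × 806 ≈ 225.70.

about 226 cases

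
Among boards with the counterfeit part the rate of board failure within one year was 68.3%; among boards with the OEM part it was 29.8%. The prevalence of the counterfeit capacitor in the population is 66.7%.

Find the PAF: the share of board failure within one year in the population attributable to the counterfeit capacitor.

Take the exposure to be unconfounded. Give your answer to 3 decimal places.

PAF ≈ 0.463

p₁ = 0.683, p₀ = 0.298.
Overall risk P(Y=1) = π·p₁ + (1−π)·p₀ = 0.667×0.683 + 0.333×0.298 = 0.55479.
Under exogeneity, PAF = [P(Y=1) − p₀] / P(Y=1).
PAF = (0.55479 − 0.298) / 0.55479 ≈ 0.4629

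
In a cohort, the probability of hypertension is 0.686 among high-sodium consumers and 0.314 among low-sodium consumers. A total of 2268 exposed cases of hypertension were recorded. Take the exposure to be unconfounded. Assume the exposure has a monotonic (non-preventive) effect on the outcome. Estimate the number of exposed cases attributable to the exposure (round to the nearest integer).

Let p₁ = 0.686, p₀ = 0.314.
PN = (p₁ − p₀)/p₁ = (0.686 − 0.314) / 0.686 ≈ 0.54227.
Attributable cases ≈ PN × (exposed cases) = 0.54227 × 2268 ≈ 1229.88.

about 1230 cases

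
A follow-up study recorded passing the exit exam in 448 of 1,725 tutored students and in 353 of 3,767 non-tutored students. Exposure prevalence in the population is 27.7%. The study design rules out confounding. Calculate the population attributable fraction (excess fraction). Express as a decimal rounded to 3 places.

p₁ = P(outcome | exposed) = 448/1725 = 0.25971
p₀ = P(outcome | unexposed) = 353/3767 = 0.093709
Overall risk P(Y=1) = π·p₁ + (1−π)·p₀ = 0.277×0.25971 + 0.723×0.093709 = 0.13969.
Under exogeneity, PAF = [P(Y=1) − p₀] / P(Y=1).
PAF = (0.13969 − 0.093709) / 0.13969 ≈ 0.3292

PAF ≈ 0.329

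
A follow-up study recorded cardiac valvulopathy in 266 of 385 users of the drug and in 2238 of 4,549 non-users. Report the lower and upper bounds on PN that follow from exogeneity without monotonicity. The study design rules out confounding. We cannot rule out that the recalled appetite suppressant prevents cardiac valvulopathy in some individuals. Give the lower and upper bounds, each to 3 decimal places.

p₁ = P(outcome | exposed) = 266/385 = 0.69091
p₀ = P(outcome | unexposed) = 2238/4549 = 0.49198
Under exogeneity alone the bounds on PN are max{0,(p₁−p₀)/p₁} ≤ PN ≤ min{1,(1−p₀)/p₁}.
  lower = (p₁ − p₀)/p₁ = 0.19893 / 0.69091 ≈ 0.2879
  upper = min{1, (1 − p₀)/p₁} = 0.50802 / 0.69091 ≈ 0.7353

0.288 ≤ PN ≤ 0.735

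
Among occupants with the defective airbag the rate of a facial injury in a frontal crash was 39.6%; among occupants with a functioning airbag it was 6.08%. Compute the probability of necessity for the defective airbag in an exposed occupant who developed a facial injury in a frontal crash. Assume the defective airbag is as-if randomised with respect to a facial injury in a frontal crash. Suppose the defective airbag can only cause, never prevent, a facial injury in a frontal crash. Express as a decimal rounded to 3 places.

p₁ = 0.396, p₀ = 0.0608.
Under exogeneity and monotonicity, PN = (p₁ − p₀) / p₁.
PN = (0.396 − 0.0608) / 0.396 = 0.3352 / 0.396 ≈ 0.8465

PN ≈ 0.846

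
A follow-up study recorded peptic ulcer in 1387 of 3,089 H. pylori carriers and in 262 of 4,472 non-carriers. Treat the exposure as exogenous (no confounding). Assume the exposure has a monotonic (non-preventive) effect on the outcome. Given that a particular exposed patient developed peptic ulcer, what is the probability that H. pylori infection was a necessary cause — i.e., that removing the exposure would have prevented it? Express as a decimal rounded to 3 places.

p₁ = P(outcome | exposed) = 1387/3089 = 0.44901
p₀ = P(outcome | unexposed) = 262/4472 = 0.058587
Under exogeneity and monotonicity, PN = (p₁ − p₀) / p₁.
PN = (0.44901 − 0.058587) / 0.44901 = 0.39043 / 0.44901 ≈ 0.8695

PN ≈ 0.870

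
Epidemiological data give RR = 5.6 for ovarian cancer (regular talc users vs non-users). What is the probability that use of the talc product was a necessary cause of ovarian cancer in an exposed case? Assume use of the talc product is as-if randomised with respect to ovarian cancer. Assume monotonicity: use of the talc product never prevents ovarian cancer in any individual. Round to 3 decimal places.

PN ≈ 0.821

Under exogeneity and monotonicity, PN = (RR − 1) / RR = 1 − 1/RR.
PN = (5.6 − 1) / 5.6 = 4.6 / 5.6 ≈ 0.8214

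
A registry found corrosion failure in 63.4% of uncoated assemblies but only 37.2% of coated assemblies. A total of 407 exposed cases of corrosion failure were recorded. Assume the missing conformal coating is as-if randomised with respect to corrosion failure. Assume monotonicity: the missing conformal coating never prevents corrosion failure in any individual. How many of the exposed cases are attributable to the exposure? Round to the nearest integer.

p₁ = 0.634, p₀ = 0.372.
PN = (p₁ − p₀)/p₁ = (0.634 − 0.372) / 0.634 ≈ 0.41325.
Attributable cases ≈ PN × (exposed cases) = 0.41325 × 407 ≈ 168.19.

about 168 cases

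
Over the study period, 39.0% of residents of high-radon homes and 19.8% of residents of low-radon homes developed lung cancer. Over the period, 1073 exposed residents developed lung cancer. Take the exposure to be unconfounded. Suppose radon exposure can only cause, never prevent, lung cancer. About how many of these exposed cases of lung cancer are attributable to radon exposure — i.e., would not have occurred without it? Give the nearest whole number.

about 528 cases

p₁ = 0.39, p₀ = 0.198.
PN = (p₁ − p₀)/p₁ = (0.39 − 0.198) / 0.39 ≈ 0.49231.
Attributable cases ≈ PN × (exposed cases) = 0.49231 × 1073 ≈ 528.25.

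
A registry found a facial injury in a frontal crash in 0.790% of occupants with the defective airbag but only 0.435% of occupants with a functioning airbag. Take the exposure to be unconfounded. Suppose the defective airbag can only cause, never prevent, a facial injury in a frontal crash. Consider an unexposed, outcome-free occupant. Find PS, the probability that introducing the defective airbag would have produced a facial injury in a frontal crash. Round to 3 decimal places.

p₁ = 0.0079, p₀ = 0.00435.
Under exogeneity and monotonicity, PS = (p₁ − p₀) / (1 − p₀).
PS = (0.0079 − 0.00435) / (1 − 0.00435) = 0.00355 / 0.99565 ≈ 0.0036

PS ≈ 0.004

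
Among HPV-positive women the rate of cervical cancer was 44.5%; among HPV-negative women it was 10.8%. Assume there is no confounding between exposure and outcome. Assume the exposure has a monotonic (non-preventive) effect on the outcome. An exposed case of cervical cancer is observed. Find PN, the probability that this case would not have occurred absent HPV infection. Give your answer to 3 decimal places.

p₁ = 0.445, p₀ = 0.108.
Under exogeneity and monotonicity, PN = (p₁ − p₀) / p₁.
PN = (0.445 − 0.108) / 0.445 = 0.337 / 0.445 ≈ 0.7573

PN ≈ 0.757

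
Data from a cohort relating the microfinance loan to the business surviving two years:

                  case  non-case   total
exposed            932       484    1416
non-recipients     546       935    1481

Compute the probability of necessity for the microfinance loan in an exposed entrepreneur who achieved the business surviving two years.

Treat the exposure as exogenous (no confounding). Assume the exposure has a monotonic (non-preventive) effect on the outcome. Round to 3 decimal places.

PN ≈ 0.440

p₁ = P(outcome | exposed) = 932/1416 = 0.65819
p₀ = P(outcome | unexposed) = 546/1481 = 0.36867
Under exogeneity and monotonicity, PN = (p₁ − p₀) / p₁.
PN = (0.65819 − 0.36867) / 0.65819 = 0.28952 / 0.65819 ≈ 0.4399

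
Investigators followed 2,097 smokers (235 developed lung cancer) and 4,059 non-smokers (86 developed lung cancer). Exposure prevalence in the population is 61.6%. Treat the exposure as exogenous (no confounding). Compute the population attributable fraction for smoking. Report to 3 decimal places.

PAF ≈ 0.725

p₁ = P(outcome | exposed) = 235/2097 = 0.11206
p₀ = P(outcome | unexposed) = 86/4059 = 0.021187
Overall risk P(Y=1) = π·p₁ + (1−π)·p₀ = 0.616×0.11206 + 0.384×0.021187 = 0.077168.
Under exogeneity, PAF = [P(Y=1) − p₀] / P(Y=1).
PAF = (0.077168 − 0.021187) / 0.077168 ≈ 0.7254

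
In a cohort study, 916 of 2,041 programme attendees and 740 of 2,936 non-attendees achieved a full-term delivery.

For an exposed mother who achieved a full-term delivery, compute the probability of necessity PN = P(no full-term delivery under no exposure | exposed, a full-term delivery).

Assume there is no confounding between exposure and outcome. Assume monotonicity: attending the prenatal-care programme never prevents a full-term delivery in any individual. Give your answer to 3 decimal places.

p₁ = P(outcome | exposed) = 916/2041 = 0.4488
p₀ = P(outcome | unexposed) = 740/2936 = 0.25204
Under exogeneity and monotonicity, PN = (p₁ − p₀) / p₁.
PN = (0.4488 − 0.25204) / 0.4488 = 0.19676 / 0.4488 ≈ 0.4384

PN ≈ 0.438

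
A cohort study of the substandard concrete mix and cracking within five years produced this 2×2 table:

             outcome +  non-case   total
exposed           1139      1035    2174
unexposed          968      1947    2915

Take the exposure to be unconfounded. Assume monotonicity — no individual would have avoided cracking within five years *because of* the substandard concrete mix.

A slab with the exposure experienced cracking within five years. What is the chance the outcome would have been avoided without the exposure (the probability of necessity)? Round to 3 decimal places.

PN ≈ 0.366

p₁ = P(outcome | exposed) = 1139/2174 = 0.52392
p₀ = P(outcome | unexposed) = 968/2915 = 0.33208
Under exogeneity and monotonicity, PN = (p₁ − p₀)/p₁.
PN = (0.52392 − 0.33208) / 0.52392 ≈ 0.3662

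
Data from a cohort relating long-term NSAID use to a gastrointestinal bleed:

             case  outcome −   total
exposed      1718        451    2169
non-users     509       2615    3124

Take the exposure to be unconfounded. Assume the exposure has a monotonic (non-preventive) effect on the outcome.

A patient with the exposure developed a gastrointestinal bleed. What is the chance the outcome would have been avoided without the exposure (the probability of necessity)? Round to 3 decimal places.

p₁ = P(outcome | exposed) = 1718/2169 = 0.79207
p₀ = P(outcome | unexposed) = 509/3124 = 0.16293
Under exogeneity and monotonicity, PN = (p₁ − p₀) / p₁.
PN = (0.79207 − 0.16293) / 0.79207 = 0.62914 / 0.79207 ≈ 0.7943

PN ≈ 0.794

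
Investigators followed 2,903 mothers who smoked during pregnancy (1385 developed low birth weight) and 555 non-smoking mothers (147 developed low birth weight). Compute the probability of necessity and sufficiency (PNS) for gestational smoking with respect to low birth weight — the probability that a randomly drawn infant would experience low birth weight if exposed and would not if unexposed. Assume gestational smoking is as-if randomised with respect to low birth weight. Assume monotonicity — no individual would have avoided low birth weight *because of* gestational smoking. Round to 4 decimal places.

p₁ = P(outcome | exposed) = 1385/2903 = 0.47709
p₀ = P(outcome | unexposed) = 147/555 = 0.26486
Under exogeneity and monotonicity, PNS = p₁ − p₀.
PNS = 0.47709 − 0.26486 = 0.21223

PNS ≈ 0.2122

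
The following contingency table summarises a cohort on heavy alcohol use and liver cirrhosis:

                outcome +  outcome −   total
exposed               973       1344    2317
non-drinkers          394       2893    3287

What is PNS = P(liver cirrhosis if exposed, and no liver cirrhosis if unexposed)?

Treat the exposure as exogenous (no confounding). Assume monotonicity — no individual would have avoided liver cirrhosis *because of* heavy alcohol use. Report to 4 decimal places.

p₁ = P(outcome | exposed) = 973/2317 = 0.41994
p₀ = P(outcome | unexposed) = 394/3287 = 0.11987
Under exogeneity and monotonicity, PNS = p₁ − p₀.
PNS = 0.41994 − 0.11987 = 0.30007

PNS ≈ 0.3001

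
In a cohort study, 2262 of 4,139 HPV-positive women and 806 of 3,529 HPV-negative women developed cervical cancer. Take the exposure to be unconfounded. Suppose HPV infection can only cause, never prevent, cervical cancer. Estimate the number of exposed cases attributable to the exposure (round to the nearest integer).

p₁ = P(outcome | exposed) = 2262/4139 = 0.54651
p₀ = P(outcome | unexposed) = 806/3529 = 0.22839
PN = (p₁ − p₀)/p₁ = (0.54651 − 0.22839) / 0.54651 ≈ 0.58209.
Attributable cases ≈ PN × (exposed cases) = 0.58209 × 2262 ≈ 1316.68.

about 1317 cases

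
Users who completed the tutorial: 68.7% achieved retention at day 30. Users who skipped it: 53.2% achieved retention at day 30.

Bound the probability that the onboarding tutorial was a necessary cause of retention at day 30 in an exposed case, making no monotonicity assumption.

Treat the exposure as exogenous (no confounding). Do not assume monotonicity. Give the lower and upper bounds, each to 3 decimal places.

p₁ = 0.687, p₀ = 0.532.
Under exogeneity alone the bounds on PN are max{0,(p₁−p₀)/p₁} ≤ PN ≤ min{1,(1−p₀)/p₁}.
  lower = (p₁ − p₀)/p₁ = 0.155 / 0.687 ≈ 0.2256
  upper = min{1, (1 − p₀)/p₁} = 0.468 / 0.687 ≈ 0.6812

0.226 ≤ PN ≤ 0.681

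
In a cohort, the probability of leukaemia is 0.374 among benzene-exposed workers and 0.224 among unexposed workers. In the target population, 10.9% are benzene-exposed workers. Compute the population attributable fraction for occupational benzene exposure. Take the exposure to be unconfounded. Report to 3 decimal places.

Let p₁ = 0.374, p₀ = 0.224.
Overall risk P(Y=1) = π·p₁ + (1−π)·p₀ = 0.109×0.374 + 0.891×0.224 = 0.24035.
Under exogeneity, PAF = [P(Y=1) − p₀] / P(Y=1).
PAF = (0.24035 − 0.224) / 0.24035 ≈ 0.0680

PAF ≈ 0.068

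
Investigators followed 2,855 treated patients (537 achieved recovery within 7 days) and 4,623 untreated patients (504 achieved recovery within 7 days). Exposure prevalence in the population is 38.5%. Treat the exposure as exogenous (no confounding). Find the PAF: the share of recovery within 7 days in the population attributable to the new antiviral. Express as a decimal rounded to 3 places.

PAF ≈ 0.218

p₁ = P(outcome | exposed) = 537/2855 = 0.18809
p₀ = P(outcome | unexposed) = 504/4623 = 0.10902
Overall risk P(Y=1) = π·p₁ + (1−π)·p₀ = 0.385×0.18809 + 0.615×0.10902 = 0.13946.
Under exogeneity, PAF = [P(Y=1) − p₀] / P(Y=1).
PAF = (0.13946 − 0.10902) / 0.13946 ≈ 0.2183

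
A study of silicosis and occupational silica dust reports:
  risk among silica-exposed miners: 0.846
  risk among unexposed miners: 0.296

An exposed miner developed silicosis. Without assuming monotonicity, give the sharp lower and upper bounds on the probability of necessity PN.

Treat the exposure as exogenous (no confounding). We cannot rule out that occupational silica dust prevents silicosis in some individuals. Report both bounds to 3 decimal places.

Let p₁ = 0.846, p₀ = 0.296.
Under exogeneity alone the bounds on PN are max{0,(p₁−p₀)/p₁} ≤ PN ≤ min{1,(1−p₀)/p₁}.
  lower = (p₁ − p₀)/p₁ = 0.55 / 0.846 ≈ 0.6501
  upper = min{1, (1 − p₀)/p₁} = 0.704 / 0.846 ≈ 0.8322

0.650 ≤ PN ≤ 0.832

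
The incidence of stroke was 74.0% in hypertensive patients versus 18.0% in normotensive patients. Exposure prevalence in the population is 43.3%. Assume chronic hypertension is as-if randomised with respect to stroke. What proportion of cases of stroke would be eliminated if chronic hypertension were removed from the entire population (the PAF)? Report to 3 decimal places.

p₁ = 0.74, p₀ = 0.18.
Overall risk P(Y=1) = π·p₁ + (1−π)·p₀ = 0.433×0.74 + 0.567×0.18 = 0.42248.
Under exogeneity, PAF = [P(Y=1) − p₀] / P(Y=1).
PAF = (0.42248 − 0.18) / 0.42248 ≈ 0.5739

PAF ≈ 0.574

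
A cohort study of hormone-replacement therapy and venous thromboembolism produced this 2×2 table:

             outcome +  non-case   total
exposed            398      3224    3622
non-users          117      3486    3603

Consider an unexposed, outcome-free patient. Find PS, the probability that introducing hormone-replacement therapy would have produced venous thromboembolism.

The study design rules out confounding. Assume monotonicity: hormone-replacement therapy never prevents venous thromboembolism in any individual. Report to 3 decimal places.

p₁ = P(outcome | exposed) = 398/3622 = 0.10988
p₀ = P(outcome | unexposed) = 117/3603 = 0.032473
Under exogeneity and monotonicity, PS = (p₁ − p₀) / (1 − p₀).
PS = (0.10988 − 0.032473) / (1 − 0.032473) = 0.077411 / 0.96753 ≈ 0.0800

PS ≈ 0.080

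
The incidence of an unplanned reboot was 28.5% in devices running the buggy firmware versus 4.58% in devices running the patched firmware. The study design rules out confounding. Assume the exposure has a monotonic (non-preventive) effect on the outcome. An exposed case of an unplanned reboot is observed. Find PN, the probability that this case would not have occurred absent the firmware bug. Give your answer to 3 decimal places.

PN ≈ 0.839

p₁ = 0.285, p₀ = 0.0458.
Under exogeneity and monotonicity, PN = (p₁ − p₀) / p₁.
PN = (0.285 − 0.0458) / 0.285 = 0.2392 / 0.285 ≈ 0.8393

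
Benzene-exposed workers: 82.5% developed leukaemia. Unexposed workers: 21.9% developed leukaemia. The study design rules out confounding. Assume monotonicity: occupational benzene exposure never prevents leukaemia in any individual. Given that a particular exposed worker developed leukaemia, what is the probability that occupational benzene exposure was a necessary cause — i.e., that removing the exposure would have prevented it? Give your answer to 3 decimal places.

PN ≈ 0.735

p₁ = 0.825, p₀ = 0.219.
Under exogeneity and monotonicity, PN = (p₁ − p₀) / p₁.
PN = (0.825 − 0.219) / 0.825 = 0.606 / 0.825 ≈ 0.7345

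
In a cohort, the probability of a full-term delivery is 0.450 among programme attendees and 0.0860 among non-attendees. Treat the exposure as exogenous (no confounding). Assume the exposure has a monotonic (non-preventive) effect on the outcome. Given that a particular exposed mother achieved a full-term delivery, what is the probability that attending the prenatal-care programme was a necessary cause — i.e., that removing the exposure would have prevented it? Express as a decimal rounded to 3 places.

Let p₁ = 0.45, p₀ = 0.086.
Under exogeneity and monotonicity, PN = (p₁ − p₀) / p₁.
PN = (0.45 − 0.086) / 0.45 = 0.364 / 0.45 ≈ 0.8089

PN ≈ 0.809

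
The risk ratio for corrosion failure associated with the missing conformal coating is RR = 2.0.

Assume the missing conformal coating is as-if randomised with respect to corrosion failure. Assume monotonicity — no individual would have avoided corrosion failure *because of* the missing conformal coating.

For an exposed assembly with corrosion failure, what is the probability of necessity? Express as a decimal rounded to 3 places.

PN ≈ 0.500

Under exogeneity and monotonicity, PN = (RR − 1) / RR = 1 − 1/RR.
PN = (2.0 − 1) / 2.0 = 1 / 2.0 ≈ 0.5000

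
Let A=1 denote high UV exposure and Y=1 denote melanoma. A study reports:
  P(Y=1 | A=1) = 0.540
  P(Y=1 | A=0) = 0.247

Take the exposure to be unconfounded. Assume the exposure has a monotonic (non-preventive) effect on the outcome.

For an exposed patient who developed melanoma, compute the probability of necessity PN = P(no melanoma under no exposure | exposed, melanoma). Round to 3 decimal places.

Let p₁ = 0.54, p₀ = 0.247.
Under exogeneity and monotonicity, PN = (p₁ − p₀) / p₁.
PN = (0.54 − 0.247) / 0.54 = 0.293 / 0.54 ≈ 0.5426

PN ≈ 0.543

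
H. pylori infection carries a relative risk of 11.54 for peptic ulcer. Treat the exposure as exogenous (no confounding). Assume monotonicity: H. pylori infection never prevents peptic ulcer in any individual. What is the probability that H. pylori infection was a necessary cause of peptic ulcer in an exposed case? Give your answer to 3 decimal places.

PN ≈ 0.913

Under exogeneity and monotonicity, PN = (RR − 1) / RR = 1 − 1/RR.
PN = (11.54 − 1) / 11.54 = 10.54 / 11.54 ≈ 0.9133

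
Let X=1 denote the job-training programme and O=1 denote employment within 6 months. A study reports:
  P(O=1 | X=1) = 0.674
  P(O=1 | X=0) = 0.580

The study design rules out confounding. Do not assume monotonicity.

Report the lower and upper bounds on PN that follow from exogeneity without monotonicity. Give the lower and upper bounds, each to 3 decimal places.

Let p₁ = 0.674, p₀ = 0.58.
Under exogeneity alone the bounds on PN are max{0,(p₁−p₀)/p₁} ≤ PN ≤ min{1,(1−p₀)/p₁}.
  lower = (p₁ − p₀)/p₁ = 0.094 / 0.674 ≈ 0.1395
  upper = min{1, (1 − p₀)/p₁} = 0.42 / 0.674 ≈ 0.6231

0.139 ≤ PN ≤ 0.623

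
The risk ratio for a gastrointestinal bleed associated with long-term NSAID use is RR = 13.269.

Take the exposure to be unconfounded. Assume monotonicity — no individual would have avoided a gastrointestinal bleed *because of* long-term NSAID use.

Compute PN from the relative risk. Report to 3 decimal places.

Under exogeneity and monotonicity, PN = (RR − 1) / RR = 1 − 1/RR.
PN = (13.269 − 1) / 13.269 = 12.27 / 13.269 ≈ 0.9246

PN ≈ 0.925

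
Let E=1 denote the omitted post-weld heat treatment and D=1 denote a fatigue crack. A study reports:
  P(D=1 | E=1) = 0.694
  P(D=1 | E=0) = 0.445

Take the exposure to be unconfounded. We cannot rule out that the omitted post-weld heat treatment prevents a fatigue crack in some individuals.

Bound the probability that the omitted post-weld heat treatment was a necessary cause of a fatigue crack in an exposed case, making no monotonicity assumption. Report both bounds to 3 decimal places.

0.359 ≤ PN ≤ 0.800

Let p₁ = 0.694, p₀ = 0.445.
Under exogeneity alone the bounds on PN are max{0,(p₁−p₀)/p₁} ≤ PN ≤ min{1,(1−p₀)/p₁}.
  lower = (p₁ − p₀)/p₁ = 0.249 / 0.694 ≈ 0.3588
  upper = min{1, (1 − p₀)/p₁} = 0.555 / 0.694 ≈ 0.7997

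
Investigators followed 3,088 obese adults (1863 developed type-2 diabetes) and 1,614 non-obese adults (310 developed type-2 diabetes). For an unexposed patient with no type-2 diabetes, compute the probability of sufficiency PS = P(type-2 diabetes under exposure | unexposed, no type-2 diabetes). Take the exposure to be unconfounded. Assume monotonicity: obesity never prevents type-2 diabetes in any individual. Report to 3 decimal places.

p₁ = P(outcome | exposed) = 1863/3088 = 0.6033
p₀ = P(outcome | unexposed) = 310/1614 = 0.19207
Under exogeneity and monotonicity, PS = (p₁ − p₀) / (1 − p₀).
PS = (0.6033 − 0.19207) / (1 − 0.19207) = 0.41123 / 0.80793 ≈ 0.5090

PS ≈ 0.509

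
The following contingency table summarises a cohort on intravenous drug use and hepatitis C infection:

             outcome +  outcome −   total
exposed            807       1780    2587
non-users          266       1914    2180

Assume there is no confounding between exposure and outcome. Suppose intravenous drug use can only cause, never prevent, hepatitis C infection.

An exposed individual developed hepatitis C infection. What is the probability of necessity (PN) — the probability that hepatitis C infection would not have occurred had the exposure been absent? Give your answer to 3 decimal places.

PN ≈ 0.609

p₁ = P(outcome | exposed) = 807/2587 = 0.31194
p₀ = P(outcome | unexposed) = 266/2180 = 0.12202
Under exogeneity and monotonicity, PN = (p₁ − p₀)/p₁.
PN = (0.31194 − 0.12202) / 0.31194 ≈ 0.6088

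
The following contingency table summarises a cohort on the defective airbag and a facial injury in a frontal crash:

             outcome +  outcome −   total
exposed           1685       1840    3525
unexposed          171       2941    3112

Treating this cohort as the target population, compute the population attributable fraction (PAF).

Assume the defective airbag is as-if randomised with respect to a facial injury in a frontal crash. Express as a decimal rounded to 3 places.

PAF ≈ 0.804

p₁ = P(outcome | exposed) = 1685/3525 = 0.47801
p₀ = P(outcome | unexposed) = 171/3112 = 0.054949
Exposure prevalence π = 3525/6637 = 0.53111; overall risk P(Y=1) = 0.27964.
Under exogeneity, PAF = [P(Y=1) − p₀]/P(Y=1).
PAF = (0.27964 − 0.054949) / 0.27964 ≈ 0.8035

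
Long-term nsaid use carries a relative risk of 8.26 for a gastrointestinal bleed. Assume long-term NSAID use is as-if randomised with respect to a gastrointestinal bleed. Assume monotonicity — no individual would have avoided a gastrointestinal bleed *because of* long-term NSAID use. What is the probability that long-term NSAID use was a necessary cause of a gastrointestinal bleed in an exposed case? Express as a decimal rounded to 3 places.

PN ≈ 0.879

Under exogeneity and monotonicity, PN = (RR − 1) / RR = 1 − 1/RR.
PN = (8.26 − 1) / 8.26 = 7.26 / 8.26 ≈ 0.8789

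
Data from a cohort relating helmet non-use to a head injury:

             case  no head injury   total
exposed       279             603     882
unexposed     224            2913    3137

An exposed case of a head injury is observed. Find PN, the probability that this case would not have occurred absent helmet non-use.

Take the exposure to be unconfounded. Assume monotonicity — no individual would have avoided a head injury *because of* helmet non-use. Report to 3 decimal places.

p₁ = P(outcome | exposed) = 279/882 = 0.31633
p₀ = P(outcome | unexposed) = 224/3137 = 0.071406
Under exogeneity and monotonicity, PN = (p₁ − p₀)/p₁.
PN = (0.31633 − 0.071406) / 0.31633 ≈ 0.7743

PN ≈ 0.774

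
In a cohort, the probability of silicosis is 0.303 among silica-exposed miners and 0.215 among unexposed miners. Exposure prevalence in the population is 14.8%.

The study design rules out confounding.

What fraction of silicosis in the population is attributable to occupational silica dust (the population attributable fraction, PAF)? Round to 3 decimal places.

Let p₁ = 0.303, p₀ = 0.215.
Overall risk P(Y=1) = π·p₁ + (1−π)·p₀ = 0.148×0.303 + 0.852×0.215 = 0.22802.
Under exogeneity, PAF = [P(Y=1) − p₀] / P(Y=1).
PAF = (0.22802 − 0.215) / 0.22802 ≈ 0.0571

PAF ≈ 0.057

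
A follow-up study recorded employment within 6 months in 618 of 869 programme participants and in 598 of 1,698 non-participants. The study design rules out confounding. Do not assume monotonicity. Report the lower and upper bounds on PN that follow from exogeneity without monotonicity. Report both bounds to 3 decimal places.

p₁ = P(outcome | exposed) = 618/869 = 0.71116
p₀ = P(outcome | unexposed) = 598/1698 = 0.35218
Under exogeneity alone the bounds on PN are max{0,(p₁−p₀)/p₁} ≤ PN ≤ min{1,(1−p₀)/p₁}.
  lower = (p₁ − p₀)/p₁ = 0.35898 / 0.71116 ≈ 0.5048
  upper = min{1, (1 − p₀)/p₁} = 0.64782 / 0.71116 ≈ 0.9109

0.505 ≤ PN ≤ 0.911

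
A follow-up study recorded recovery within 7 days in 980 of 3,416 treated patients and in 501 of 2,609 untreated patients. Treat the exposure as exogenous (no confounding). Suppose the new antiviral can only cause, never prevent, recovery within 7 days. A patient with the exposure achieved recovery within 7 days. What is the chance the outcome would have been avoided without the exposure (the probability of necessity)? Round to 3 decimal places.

PN ≈ 0.331

p₁ = P(outcome | exposed) = 980/3416 = 0.28689
p₀ = P(outcome | unexposed) = 501/2609 = 0.19203
Under exogeneity and monotonicity, PN = (p₁ − p₀) / p₁.
PN = (0.28689 − 0.19203) / 0.28689 = 0.094858 / 0.28689 ≈ 0.3306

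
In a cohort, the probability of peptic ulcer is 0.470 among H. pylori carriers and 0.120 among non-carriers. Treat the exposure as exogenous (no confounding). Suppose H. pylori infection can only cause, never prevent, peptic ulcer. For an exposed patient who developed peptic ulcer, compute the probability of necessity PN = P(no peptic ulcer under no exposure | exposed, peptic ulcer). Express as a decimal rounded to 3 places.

PN ≈ 0.745

Let p₁ = 0.47, p₀ = 0.12.
Under exogeneity and monotonicity, PN = (p₁ − p₀) / p₁.
PN = (0.47 − 0.12) / 0.47 = 0.35 / 0.47 ≈ 0.7447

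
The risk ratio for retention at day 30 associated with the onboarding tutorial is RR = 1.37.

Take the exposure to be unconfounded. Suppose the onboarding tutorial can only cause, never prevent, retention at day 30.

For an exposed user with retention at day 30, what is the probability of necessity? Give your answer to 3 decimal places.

PN ≈ 0.270

Under exogeneity and monotonicity, PN = (RR − 1) / RR = 1 − 1/RR.
PN = (1.37 − 1) / 1.37 = 0.37 / 1.37 ≈ 0.2701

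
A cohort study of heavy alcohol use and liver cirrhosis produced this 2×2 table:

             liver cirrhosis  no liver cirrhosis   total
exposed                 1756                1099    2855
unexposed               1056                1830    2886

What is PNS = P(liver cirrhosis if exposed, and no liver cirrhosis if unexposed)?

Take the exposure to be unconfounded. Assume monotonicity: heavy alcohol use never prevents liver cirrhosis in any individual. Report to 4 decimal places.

p₁ = P(outcome | exposed) = 1756/2855 = 0.61506
p₀ = P(outcome | unexposed) = 1056/2886 = 0.3659
Under exogeneity and monotonicity, PNS = p₁ − p₀.
PNS = 0.61506 − 0.3659 = 0.24916

PNS ≈ 0.2492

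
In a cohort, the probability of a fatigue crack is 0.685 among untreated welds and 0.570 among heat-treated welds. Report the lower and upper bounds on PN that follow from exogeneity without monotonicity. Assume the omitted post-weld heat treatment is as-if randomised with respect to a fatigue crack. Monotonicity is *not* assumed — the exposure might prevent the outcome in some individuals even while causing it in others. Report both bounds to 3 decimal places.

0.168 ≤ PN ≤ 0.628

Let p₁ = 0.685, p₀ = 0.57.
Under exogeneity alone the bounds on PN are max{0,(p₁−p₀)/p₁} ≤ PN ≤ min{1,(1−p₀)/p₁}.
  lower = (p₁ − p₀)/p₁ = 0.115 / 0.685 ≈ 0.1679
  upper = min{1, (1 − p₀)/p₁} = 0.43 / 0.685 ≈ 0.6277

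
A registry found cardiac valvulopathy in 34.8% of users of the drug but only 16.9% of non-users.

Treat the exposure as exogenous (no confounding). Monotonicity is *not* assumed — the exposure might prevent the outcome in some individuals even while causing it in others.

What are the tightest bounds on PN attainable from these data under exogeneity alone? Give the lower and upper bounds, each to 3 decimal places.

p₁ = 0.348, p₀ = 0.169.
Under exogeneity alone the bounds on PN are max{0,(p₁−p₀)/p₁} ≤ PN ≤ min{1,(1−p₀)/p₁}.
  lower = (p₁ − p₀)/p₁ = 0.179 / 0.348 ≈ 0.5144
  upper = min{1, (1 − p₀)/p₁} = 0.831 / 0.348 ≈ 2.3879 → capped at 1

0.514 ≤ PN ≤ 1.000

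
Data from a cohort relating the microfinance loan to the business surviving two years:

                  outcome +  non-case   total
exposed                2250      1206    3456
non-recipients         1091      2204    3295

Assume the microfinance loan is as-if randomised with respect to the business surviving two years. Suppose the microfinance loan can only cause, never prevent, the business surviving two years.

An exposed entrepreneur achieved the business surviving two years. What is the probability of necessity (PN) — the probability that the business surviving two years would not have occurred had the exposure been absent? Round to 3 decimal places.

PN ≈ 0.491

p₁ = P(outcome | exposed) = 2250/3456 = 0.65104
p₀ = P(outcome | unexposed) = 1091/3295 = 0.33111
Under exogeneity and monotonicity, PN = (p₁ − p₀)/p₁.
PN = (0.65104 − 0.33111) / 0.65104 ≈ 0.4914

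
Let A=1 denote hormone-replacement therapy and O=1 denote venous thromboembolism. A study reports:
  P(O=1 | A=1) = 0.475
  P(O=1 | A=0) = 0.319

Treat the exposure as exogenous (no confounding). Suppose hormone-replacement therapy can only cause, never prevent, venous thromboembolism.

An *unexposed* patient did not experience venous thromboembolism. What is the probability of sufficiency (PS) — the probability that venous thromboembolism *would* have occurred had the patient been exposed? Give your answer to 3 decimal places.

Let p₁ = 0.475, p₀ = 0.319.
Under exogeneity and monotonicity, PS = (p₁ − p₀) / (1 − p₀).
PS = (0.475 − 0.319) / (1 − 0.319) = 0.156 / 0.681 ≈ 0.2291

PS ≈ 0.229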